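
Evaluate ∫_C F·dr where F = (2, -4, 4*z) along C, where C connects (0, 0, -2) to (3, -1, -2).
10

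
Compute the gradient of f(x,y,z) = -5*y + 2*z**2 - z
(0, -5, 4*z - 1)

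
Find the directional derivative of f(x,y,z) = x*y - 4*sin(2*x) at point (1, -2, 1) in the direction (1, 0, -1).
-sqrt(2)*(4*cos(2) + 1)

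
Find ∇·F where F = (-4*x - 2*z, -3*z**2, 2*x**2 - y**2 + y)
-4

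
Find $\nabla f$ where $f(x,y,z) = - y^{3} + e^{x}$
(exp(x), -3*y**2, 0)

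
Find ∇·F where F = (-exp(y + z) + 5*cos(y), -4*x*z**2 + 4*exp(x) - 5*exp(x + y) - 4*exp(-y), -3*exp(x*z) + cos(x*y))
-3*x*exp(x*z) - 5*exp(x + y) + 4*exp(-y)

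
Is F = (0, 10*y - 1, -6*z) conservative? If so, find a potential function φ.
Yes, F is conservative. φ = 5*y**2 - y - 3*z**2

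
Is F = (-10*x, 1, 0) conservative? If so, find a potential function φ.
Yes, F is conservative. φ = -5*x**2 + y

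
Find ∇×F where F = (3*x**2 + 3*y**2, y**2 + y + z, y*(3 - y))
(2 - 2*y, 0, -6*y)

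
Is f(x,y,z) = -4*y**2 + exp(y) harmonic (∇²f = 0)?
No, ∇²f = exp(y) - 8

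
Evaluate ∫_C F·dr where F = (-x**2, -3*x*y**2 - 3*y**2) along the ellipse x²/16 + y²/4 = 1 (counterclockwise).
-24*pi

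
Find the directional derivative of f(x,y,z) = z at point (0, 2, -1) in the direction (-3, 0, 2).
2*sqrt(13)/13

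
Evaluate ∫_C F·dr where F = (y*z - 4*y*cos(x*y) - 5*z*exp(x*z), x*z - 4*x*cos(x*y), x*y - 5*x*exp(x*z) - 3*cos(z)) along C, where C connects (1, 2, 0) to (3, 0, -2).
-5*exp(-6) + 5 + 7*sin(2)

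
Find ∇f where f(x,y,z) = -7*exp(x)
(-7*exp(x), 0, 0)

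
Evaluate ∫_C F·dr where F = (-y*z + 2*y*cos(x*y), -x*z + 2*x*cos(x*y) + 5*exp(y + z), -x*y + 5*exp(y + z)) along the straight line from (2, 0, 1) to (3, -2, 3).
18 - 2*sin(6)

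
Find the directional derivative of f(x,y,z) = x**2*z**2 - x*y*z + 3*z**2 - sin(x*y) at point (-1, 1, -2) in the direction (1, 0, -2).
sqrt(5)*(24 - cos(1))/5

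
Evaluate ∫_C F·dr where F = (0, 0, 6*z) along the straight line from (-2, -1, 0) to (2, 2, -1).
3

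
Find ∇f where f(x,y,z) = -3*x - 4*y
(-3, -4, 0)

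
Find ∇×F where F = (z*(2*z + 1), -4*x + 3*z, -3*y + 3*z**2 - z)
(-6, 4*z + 1, -4)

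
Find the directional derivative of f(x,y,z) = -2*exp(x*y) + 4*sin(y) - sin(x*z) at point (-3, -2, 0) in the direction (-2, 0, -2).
sqrt(2)*(-4*exp(6) - 3)/2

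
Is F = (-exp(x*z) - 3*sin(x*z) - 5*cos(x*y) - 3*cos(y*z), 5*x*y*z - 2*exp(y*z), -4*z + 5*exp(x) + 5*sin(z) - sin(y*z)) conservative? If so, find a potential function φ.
No, ∇×F = (-5*x*y + 2*y*exp(y*z) - z*cos(y*z), -x*exp(x*z) - 3*x*cos(x*z) + 3*y*sin(y*z) - 5*exp(x), -5*x*sin(x*y) + 5*y*z - 3*z*sin(y*z)) ≠ 0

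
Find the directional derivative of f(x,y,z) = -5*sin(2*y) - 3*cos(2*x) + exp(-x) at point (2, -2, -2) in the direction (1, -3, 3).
sqrt(19)*(30*exp(2)*cos(4) + 6*exp(2)*sin(4) - 1)*exp(-2)/19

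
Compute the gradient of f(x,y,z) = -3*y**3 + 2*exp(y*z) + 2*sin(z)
(0, -9*y**2 + 2*z*exp(y*z), 2*y*exp(y*z) + 2*cos(z))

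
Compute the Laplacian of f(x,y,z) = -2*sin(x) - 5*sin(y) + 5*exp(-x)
2*sin(x) + 5*sin(y) + 5*exp(-x)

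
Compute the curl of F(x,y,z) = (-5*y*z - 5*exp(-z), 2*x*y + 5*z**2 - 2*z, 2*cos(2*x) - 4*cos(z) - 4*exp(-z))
(2 - 10*z, -5*y + 4*sin(2*x) + 5*exp(-z), 2*y + 5*z)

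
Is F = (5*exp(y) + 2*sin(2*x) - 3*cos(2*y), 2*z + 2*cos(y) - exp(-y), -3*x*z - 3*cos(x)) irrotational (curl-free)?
No, ∇×F = (-2, 3*z - 3*sin(x), -5*exp(y) - 6*sin(2*y))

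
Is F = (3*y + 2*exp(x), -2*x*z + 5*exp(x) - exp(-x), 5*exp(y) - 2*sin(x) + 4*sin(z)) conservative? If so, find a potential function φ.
No, ∇×F = (2*x + 5*exp(y), 2*cos(x), -2*z + 5*exp(x) - 3 + exp(-x)) ≠ 0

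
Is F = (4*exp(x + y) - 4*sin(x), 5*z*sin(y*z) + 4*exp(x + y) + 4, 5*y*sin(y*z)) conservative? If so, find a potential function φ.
Yes, F is conservative. φ = 4*y + 4*exp(x + y) + 4*cos(x) - 5*cos(y*z)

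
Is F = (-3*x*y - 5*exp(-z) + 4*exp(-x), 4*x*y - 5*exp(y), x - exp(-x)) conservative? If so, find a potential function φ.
No, ∇×F = (0, -1 + 5*exp(-z) - exp(-x), 3*x + 4*y) ≠ 0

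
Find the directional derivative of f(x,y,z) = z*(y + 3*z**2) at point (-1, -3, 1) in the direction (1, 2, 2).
14/3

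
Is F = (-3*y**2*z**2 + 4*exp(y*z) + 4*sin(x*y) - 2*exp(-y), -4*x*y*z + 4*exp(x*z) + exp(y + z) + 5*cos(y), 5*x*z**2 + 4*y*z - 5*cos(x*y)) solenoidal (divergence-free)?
No, ∇·F = 6*x*z + 4*y*cos(x*y) + 4*y + exp(y + z) - 5*sin(y)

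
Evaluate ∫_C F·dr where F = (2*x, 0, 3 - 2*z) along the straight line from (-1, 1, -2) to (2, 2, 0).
13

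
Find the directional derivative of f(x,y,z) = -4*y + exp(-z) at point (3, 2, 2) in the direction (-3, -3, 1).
sqrt(19)*(-1 + 12*exp(2))*exp(-2)/19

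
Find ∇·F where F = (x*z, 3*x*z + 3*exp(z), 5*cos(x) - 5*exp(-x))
z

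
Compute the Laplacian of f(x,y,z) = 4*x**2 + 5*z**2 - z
18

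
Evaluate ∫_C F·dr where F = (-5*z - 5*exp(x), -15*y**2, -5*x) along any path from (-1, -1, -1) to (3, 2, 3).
-5*exp(3) - 85 + 5*exp(-1)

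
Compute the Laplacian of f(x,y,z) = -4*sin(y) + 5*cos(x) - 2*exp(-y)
4*sin(y) - 5*cos(x) - 2*exp(-y)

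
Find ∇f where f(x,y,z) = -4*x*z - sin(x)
(-4*z - cos(x), 0, -4*x)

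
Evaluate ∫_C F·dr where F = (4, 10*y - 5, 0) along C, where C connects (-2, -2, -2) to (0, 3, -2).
8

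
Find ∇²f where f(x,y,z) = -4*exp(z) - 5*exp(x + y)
-4*exp(z) - 10*exp(x + y)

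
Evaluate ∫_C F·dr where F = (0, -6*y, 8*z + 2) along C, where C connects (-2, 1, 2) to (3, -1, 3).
22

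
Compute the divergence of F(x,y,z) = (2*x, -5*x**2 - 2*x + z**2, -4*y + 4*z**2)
8*z + 2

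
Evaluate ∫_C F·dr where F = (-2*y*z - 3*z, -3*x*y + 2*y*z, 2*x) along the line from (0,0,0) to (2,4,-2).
-122/3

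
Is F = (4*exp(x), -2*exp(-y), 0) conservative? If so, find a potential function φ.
Yes, F is conservative. φ = 4*exp(x) + 2*exp(-y)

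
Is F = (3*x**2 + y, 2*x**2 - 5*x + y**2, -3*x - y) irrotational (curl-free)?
No, ∇×F = (-1, 3, 4*x - 6)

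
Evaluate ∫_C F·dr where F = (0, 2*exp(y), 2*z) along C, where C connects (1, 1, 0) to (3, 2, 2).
-2*E + 4 + 2*exp(2)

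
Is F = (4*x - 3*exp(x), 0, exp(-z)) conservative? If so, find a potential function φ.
Yes, F is conservative. φ = 2*x**2 - 3*exp(x) - exp(-z)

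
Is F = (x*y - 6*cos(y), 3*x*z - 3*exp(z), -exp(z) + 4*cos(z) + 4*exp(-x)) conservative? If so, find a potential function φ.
No, ∇×F = (-3*x + 3*exp(z), 4*exp(-x), -x + 3*z - 6*sin(y)) ≠ 0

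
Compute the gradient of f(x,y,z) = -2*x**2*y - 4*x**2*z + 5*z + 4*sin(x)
(-4*x*y - 8*x*z + 4*cos(x), -2*x**2, 5 - 4*x**2)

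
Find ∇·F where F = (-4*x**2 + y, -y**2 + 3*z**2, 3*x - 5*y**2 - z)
-8*x - 2*y - 1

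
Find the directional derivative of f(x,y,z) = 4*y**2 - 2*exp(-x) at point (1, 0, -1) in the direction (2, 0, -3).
4*sqrt(13)*exp(-1)/13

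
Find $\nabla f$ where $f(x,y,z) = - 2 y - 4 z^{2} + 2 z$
(0, -2, 2 - 8*z)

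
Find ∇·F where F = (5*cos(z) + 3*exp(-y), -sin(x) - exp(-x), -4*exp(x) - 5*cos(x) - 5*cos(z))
5*sin(z)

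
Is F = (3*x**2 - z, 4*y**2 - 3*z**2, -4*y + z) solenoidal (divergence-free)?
No, ∇·F = 6*x + 8*y + 1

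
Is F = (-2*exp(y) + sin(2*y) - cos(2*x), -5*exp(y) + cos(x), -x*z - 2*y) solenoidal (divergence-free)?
No, ∇·F = -x - 5*exp(y) + 2*sin(2*x)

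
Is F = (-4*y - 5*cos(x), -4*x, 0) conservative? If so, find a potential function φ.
Yes, F is conservative. φ = -4*x*y - 5*sin(x)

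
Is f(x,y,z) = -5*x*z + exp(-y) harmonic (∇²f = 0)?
No, ∇²f = exp(-y)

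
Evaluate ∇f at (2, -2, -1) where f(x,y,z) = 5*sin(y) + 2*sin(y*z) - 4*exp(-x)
(4*exp(-2), 3*cos(2), -4*cos(2))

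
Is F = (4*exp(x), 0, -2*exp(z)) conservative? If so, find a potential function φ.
Yes, F is conservative. φ = 4*exp(x) - 2*exp(z)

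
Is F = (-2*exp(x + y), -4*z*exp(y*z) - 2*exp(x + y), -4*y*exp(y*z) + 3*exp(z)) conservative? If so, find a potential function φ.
Yes, F is conservative. φ = 3*exp(z) - 4*exp(y*z) - 2*exp(x + y)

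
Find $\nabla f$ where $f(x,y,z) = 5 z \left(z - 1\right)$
(0, 0, 10*z - 5)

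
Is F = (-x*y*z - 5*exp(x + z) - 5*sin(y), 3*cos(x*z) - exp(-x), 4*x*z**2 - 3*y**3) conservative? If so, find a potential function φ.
No, ∇×F = (3*x*sin(x*z) - 9*y**2, -x*y - 4*z**2 - 5*exp(x + z), x*z - 3*z*sin(x*z) + 5*cos(y) + exp(-x)) ≠ 0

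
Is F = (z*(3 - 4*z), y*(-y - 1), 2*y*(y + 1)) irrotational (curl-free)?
No, ∇×F = (4*y + 2, 3 - 8*z, 0)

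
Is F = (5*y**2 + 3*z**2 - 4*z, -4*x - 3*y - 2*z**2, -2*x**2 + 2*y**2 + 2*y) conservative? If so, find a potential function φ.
No, ∇×F = (4*y + 4*z + 2, 4*x + 6*z - 4, -10*y - 4) ≠ 0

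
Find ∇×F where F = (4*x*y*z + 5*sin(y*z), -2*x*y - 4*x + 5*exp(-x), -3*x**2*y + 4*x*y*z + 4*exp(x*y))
(x*(-3*x + 4*z + 4*exp(x*y)), y*(10*x - 4*z - 4*exp(x*y) + 5*cos(y*z)), -4*x*z - 2*y - 5*z*cos(y*z) - 4 - 5*exp(-x))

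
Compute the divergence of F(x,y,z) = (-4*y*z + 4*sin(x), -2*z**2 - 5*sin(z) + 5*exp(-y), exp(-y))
4*cos(x) - 5*exp(-y)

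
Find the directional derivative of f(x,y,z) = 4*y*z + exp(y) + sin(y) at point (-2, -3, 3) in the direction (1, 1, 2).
sqrt(6)*(-12*exp(3) + exp(3)*cos(3) + 1)*exp(-3)/6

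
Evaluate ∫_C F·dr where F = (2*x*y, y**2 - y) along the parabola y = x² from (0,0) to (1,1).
1/3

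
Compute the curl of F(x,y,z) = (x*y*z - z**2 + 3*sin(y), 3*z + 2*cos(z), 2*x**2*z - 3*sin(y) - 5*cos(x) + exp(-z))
(2*sin(z) - 3*cos(y) - 3, x*y - 4*x*z - 2*z - 5*sin(x), -x*z - 3*cos(y))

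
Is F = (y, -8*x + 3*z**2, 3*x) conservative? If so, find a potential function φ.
No, ∇×F = (-6*z, -3, -9) ≠ 0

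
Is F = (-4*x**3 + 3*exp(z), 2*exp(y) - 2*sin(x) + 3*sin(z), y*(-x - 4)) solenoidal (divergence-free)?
No, ∇·F = -12*x**2 + 2*exp(y)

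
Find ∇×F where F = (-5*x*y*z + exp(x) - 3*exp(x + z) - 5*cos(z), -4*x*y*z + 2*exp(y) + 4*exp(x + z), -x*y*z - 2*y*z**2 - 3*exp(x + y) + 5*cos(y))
(4*x*y - x*z - 2*z**2 - 3*exp(x + y) - 4*exp(x + z) - 5*sin(y), -5*x*y + y*z + 3*exp(x + y) - 3*exp(x + z) + 5*sin(z), 5*x*z - 4*y*z + 4*exp(x + z))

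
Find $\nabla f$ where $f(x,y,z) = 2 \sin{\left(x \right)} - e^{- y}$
(2*cos(x), exp(-y), 0)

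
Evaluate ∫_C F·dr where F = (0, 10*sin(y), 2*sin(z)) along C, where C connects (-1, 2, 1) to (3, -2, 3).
2*cos(1) - 2*cos(3)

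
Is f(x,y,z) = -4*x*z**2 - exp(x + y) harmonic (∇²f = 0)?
No, ∇²f = -8*x - 2*exp(x + y)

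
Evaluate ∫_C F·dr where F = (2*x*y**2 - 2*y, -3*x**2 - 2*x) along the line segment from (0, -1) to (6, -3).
312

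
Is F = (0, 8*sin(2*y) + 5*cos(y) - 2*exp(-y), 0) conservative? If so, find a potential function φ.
Yes, F is conservative. φ = 5*sin(y) - 4*cos(2*y) + 2*exp(-y)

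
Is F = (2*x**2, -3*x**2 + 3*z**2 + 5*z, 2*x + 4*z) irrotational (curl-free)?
No, ∇×F = (-6*z - 5, -2, -6*x)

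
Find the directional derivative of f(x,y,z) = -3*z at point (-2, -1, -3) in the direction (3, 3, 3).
-sqrt(3)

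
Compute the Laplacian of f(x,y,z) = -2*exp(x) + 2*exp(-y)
-2*exp(x) + 2*exp(-y)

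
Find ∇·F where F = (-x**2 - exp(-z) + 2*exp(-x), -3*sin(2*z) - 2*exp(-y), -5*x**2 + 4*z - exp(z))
-2*x - exp(z) + 4 + 2*exp(-y) - 2*exp(-x)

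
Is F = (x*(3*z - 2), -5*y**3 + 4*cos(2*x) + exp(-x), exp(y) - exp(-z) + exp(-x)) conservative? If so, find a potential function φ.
No, ∇×F = (exp(y), 3*x + exp(-x), -8*sin(2*x) - exp(-x)) ≠ 0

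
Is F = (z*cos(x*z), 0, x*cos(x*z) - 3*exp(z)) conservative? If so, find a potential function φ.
Yes, F is conservative. φ = -3*exp(z) + sin(x*z)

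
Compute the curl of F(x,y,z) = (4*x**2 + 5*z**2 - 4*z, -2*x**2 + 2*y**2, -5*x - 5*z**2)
(0, 10*z + 1, -4*x)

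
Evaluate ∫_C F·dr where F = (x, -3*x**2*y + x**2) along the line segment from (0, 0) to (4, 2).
-88/3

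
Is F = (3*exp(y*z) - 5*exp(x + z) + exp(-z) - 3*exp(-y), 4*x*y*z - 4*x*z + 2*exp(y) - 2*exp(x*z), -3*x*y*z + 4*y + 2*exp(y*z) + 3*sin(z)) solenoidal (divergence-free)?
No, ∇·F = -3*x*y + 4*x*z + 2*y*exp(y*z) + 2*exp(y) - 5*exp(x + z) + 3*cos(z)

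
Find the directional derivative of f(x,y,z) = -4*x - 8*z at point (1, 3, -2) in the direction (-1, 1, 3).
-20*sqrt(11)/11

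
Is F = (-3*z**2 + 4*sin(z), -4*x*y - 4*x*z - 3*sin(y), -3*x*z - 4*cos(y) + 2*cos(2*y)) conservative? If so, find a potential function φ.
No, ∇×F = (4*x + 4*sin(y) - 4*sin(2*y), -3*z + 4*cos(z), -4*y - 4*z) ≠ 0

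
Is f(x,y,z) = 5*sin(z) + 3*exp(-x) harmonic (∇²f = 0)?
No, ∇²f = -5*sin(z) + 3*exp(-x)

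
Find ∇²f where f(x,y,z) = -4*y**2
-8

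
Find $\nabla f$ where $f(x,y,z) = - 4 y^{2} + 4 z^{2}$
(0, -8*y, 8*z)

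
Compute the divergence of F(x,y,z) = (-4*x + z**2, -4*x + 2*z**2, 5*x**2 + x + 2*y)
-4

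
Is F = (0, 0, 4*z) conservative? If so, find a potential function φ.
Yes, F is conservative. φ = 2*z**2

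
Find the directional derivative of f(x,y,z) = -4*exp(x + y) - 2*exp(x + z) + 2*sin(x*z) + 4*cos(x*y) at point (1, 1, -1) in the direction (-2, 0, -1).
2*sqrt(5)*(cos(1) + 3 + 4*sin(1) + 4*exp(2))/5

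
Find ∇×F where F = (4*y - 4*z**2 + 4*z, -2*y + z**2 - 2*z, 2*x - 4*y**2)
(-8*y - 2*z + 2, 2 - 8*z, -4)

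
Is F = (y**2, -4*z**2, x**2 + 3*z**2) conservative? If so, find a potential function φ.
No, ∇×F = (8*z, -2*x, -2*y) ≠ 0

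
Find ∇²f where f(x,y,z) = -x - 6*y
0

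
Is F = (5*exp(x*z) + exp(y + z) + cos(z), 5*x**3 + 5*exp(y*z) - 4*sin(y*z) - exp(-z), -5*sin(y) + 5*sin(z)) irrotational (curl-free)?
No, ∇×F = (-5*y*exp(y*z) + 4*y*cos(y*z) - 5*cos(y) - exp(-z), 5*x*exp(x*z) + exp(y + z) - sin(z), 15*x**2 - exp(y + z))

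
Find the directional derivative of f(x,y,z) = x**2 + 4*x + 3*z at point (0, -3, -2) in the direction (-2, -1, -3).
-17*sqrt(14)/14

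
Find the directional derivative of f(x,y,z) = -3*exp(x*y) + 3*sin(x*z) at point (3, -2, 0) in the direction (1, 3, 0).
-21*sqrt(10)*exp(-6)/10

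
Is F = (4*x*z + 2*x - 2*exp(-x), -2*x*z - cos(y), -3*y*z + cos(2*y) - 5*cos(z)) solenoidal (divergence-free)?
No, ∇·F = -3*y + 4*z + sin(y) + 5*sin(z) + 2 + 2*exp(-x)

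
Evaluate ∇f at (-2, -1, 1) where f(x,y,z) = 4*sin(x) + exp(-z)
(4*cos(2), 0, -exp(-1))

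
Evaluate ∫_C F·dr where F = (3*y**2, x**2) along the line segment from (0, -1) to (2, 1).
14/3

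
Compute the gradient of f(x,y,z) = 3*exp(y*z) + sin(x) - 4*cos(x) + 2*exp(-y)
(4*sin(x) + cos(x), 3*z*exp(y*z) - 2*exp(-y), 3*y*exp(y*z))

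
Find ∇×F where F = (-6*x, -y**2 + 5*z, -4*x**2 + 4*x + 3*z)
(-5, 8*x - 4, 0)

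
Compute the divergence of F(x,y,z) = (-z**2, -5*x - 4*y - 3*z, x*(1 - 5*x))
-4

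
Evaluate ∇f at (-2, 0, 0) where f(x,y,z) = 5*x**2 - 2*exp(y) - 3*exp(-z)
(-20, -2, 3)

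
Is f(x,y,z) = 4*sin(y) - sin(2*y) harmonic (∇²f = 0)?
No, ∇²f = -4*sin(y) + 4*sin(2*y)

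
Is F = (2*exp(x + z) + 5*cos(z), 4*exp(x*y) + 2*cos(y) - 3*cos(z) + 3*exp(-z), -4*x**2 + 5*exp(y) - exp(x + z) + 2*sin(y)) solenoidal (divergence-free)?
No, ∇·F = 4*x*exp(x*y) + exp(x + z) - 2*sin(y)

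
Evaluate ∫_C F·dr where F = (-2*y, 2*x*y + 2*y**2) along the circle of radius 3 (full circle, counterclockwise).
18*pi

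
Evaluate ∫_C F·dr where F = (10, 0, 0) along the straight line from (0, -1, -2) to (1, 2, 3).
10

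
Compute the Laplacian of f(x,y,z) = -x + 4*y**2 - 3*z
8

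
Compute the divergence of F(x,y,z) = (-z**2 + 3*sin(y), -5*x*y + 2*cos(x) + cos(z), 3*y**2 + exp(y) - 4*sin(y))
-5*x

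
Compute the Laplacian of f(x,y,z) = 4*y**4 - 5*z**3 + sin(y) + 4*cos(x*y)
-4*x**2*cos(x*y) - 4*y**2*cos(x*y) + 48*y**2 - 30*z - sin(y)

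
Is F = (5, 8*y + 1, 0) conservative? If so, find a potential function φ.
Yes, F is conservative. φ = 5*x + 4*y**2 + y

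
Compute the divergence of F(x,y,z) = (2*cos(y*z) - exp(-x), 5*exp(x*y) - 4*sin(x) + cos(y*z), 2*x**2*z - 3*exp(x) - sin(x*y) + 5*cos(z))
2*x**2 + 5*x*exp(x*y) - z*sin(y*z) - 5*sin(z) + exp(-x)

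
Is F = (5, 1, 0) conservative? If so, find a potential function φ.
Yes, F is conservative. φ = 5*x + y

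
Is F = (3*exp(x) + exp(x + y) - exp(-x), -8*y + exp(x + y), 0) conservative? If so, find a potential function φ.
Yes, F is conservative. φ = -4*y**2 + 3*exp(x) + exp(x + y) + exp(-x)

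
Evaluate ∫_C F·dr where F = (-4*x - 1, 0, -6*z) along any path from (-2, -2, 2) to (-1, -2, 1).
14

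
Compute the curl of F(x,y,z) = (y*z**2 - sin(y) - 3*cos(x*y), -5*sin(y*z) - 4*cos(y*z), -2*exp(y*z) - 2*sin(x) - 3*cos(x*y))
(3*x*sin(x*y) - 4*y*sin(y*z) + 5*y*cos(y*z) - 2*z*exp(y*z), 2*y*z - 3*y*sin(x*y) + 2*cos(x), -3*x*sin(x*y) - z**2 + cos(y))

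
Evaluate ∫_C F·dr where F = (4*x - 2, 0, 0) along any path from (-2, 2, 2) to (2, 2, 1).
-8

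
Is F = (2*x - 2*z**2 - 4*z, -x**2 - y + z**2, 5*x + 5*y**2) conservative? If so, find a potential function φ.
No, ∇×F = (10*y - 2*z, -4*z - 9, -2*x) ≠ 0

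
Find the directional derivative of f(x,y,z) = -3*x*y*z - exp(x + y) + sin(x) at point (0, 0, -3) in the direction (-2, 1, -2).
-1/3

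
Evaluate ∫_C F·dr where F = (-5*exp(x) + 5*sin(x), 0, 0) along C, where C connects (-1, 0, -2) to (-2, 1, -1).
-5*exp(-2) + 5*exp(-1) - 5*cos(2) + 5*cos(1)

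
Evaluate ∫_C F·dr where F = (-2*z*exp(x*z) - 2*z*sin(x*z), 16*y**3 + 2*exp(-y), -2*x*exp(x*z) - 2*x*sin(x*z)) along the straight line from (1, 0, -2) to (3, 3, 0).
-2*exp(-3) + 2*exp(-2) - 2*cos(2) + 326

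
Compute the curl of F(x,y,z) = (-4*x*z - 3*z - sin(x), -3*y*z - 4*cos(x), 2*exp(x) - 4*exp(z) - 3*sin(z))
(3*y, -4*x - 2*exp(x) - 3, 4*sin(x))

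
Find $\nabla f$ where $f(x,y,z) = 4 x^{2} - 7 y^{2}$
(8*x, -14*y, 0)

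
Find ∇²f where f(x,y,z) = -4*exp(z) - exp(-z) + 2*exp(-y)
-4*exp(z) - exp(-z) + 2*exp(-y)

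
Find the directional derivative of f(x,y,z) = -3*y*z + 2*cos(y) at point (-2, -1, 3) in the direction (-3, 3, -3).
2*sqrt(3)*(-6 + sin(1))/3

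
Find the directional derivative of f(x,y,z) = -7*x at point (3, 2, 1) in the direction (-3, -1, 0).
21*sqrt(10)/10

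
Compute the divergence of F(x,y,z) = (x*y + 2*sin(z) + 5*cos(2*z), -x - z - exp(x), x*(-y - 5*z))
-5*x + y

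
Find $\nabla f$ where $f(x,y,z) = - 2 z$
(0, 0, -2)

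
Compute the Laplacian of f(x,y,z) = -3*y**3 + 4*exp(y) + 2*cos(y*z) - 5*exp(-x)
-2*y**2*cos(y*z) - 18*y - 2*z**2*cos(y*z) + 4*exp(y) - 5*exp(-x)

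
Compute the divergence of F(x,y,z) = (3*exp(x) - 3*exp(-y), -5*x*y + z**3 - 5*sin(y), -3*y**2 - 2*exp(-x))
-5*x + 3*exp(x) - 5*cos(y)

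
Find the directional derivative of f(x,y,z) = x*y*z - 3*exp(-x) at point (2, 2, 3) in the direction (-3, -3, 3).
sqrt(3)*(-8*exp(2) - 3)*exp(-2)/3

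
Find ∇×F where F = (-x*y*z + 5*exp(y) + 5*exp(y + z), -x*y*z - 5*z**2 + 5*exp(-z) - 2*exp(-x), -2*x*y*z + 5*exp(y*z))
(x*y - 2*x*z + 5*z*exp(y*z) + 10*z + 5*exp(-z), -x*y + 2*y*z + 5*exp(y + z), x*z - y*z - 5*exp(y) - 5*exp(y + z) + 2*exp(-x))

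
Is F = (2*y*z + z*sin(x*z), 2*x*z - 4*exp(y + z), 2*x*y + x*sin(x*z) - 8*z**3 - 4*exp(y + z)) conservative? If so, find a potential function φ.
Yes, F is conservative. φ = 2*x*y*z - 2*z**4 - 4*exp(y + z) - cos(x*z)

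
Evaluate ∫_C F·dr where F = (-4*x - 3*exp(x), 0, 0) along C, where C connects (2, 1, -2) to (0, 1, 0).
5 + 3*exp(2)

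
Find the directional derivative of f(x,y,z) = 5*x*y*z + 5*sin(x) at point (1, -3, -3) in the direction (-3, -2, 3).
-15*sqrt(22)*(cos(1) + 10)/22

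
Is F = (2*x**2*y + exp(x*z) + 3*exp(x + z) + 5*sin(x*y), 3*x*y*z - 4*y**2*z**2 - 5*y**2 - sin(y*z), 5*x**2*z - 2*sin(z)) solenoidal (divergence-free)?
No, ∇·F = 5*x**2 + 4*x*y + 3*x*z - 8*y*z**2 + 5*y*cos(x*y) - 10*y + z*exp(x*z) - z*cos(y*z) + 3*exp(x + z) - 2*cos(z)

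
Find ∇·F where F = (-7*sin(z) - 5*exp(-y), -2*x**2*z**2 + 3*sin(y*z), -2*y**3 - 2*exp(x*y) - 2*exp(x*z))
-2*x*exp(x*z) + 3*z*cos(y*z)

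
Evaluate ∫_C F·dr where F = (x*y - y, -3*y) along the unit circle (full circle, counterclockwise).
pi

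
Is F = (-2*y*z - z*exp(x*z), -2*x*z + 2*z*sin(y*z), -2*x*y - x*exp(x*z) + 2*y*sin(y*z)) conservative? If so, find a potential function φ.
Yes, F is conservative. φ = -2*x*y*z - exp(x*z) - 2*cos(y*z)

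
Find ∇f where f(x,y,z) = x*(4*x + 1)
(8*x + 1, 0, 0)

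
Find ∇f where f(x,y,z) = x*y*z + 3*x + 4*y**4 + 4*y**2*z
(y*z + 3, x*z + 16*y**3 + 8*y*z, y*(x + 4*y))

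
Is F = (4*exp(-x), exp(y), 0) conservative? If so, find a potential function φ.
Yes, F is conservative. φ = exp(y) - 4*exp(-x)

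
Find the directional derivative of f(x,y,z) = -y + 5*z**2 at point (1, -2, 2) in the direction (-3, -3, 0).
sqrt(2)/2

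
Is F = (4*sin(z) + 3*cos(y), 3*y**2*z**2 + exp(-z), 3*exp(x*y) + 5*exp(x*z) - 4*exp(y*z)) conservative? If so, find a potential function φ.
No, ∇×F = (3*x*exp(x*y) - 6*y**2*z - 4*z*exp(y*z) + exp(-z), -3*y*exp(x*y) - 5*z*exp(x*z) + 4*cos(z), 3*sin(y)) ≠ 0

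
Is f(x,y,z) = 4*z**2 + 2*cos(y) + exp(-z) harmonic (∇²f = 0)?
No, ∇²f = -2*cos(y) + 8 + exp(-z)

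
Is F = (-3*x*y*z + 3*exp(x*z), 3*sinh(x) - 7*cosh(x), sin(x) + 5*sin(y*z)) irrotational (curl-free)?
No, ∇×F = (5*z*cos(y*z), -3*x*y + 3*x*exp(x*z) - cos(x), 3*x*z - 7*sinh(x) + 3*cosh(x))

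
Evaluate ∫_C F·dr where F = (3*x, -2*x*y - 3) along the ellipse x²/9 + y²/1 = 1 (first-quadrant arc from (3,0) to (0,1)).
-37/2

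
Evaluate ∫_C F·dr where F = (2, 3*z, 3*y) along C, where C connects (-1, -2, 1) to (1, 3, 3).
37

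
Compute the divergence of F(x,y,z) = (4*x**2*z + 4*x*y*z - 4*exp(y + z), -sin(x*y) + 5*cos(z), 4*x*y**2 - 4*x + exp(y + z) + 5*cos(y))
8*x*z - x*cos(x*y) + 4*y*z + exp(y + z)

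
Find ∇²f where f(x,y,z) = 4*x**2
8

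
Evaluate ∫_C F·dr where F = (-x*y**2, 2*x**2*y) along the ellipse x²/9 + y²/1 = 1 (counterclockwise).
0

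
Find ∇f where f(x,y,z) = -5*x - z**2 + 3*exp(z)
(-5, 0, -2*z + 3*exp(z))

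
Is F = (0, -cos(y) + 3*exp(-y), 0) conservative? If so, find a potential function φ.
Yes, F is conservative. φ = -sin(y) - 3*exp(-y)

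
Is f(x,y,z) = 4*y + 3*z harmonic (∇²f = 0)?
Yes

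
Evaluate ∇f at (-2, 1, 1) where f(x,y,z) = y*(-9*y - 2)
(0, -20, 0)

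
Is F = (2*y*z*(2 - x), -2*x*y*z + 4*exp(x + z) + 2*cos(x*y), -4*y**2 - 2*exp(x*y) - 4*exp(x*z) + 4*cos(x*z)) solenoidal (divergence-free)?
No, ∇·F = -2*x*z - 4*x*exp(x*z) - 2*x*sin(x*y) - 4*x*sin(x*z) - 2*y*z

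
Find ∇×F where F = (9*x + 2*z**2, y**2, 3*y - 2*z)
(3, 4*z, 0)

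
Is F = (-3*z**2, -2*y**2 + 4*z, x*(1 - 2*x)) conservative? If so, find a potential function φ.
No, ∇×F = (-4, 4*x - 6*z - 1, 0) ≠ 0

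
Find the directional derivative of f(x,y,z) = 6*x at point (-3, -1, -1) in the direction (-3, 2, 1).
-9*sqrt(14)/7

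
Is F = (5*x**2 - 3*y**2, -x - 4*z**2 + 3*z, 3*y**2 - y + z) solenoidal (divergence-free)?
No, ∇·F = 10*x + 1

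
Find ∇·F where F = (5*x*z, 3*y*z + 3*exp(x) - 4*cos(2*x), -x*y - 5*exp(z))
8*z - 5*exp(z)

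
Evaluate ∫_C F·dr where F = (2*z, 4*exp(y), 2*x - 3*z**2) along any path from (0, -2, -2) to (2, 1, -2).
-8 - 4*exp(-2) + 4*E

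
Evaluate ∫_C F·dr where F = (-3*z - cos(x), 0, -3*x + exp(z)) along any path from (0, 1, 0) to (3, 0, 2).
-19 - sin(3) + exp(2)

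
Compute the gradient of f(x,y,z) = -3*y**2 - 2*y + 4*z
(0, -6*y - 2, 4)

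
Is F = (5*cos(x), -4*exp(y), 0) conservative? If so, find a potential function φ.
Yes, F is conservative. φ = -4*exp(y) + 5*sin(x)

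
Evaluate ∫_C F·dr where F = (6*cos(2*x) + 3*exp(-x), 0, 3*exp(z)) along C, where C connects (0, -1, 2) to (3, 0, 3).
3*(-1 + (-exp(2) + sin(6) + 1 + exp(3))*exp(3))*exp(-3)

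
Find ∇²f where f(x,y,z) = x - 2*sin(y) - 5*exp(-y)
2*sin(y) - 5*exp(-y)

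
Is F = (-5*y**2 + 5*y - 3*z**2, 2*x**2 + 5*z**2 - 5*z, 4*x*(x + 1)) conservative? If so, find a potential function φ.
No, ∇×F = (5 - 10*z, -8*x - 6*z - 4, 4*x + 10*y - 5) ≠ 0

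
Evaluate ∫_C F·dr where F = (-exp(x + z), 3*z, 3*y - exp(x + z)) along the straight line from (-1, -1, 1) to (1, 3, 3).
31 - exp(4)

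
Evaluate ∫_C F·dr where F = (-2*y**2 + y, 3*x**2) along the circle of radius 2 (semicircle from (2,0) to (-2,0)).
64/3 - 2*pi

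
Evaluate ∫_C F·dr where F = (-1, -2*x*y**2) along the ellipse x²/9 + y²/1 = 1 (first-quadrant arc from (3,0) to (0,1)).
3 - 3*pi/8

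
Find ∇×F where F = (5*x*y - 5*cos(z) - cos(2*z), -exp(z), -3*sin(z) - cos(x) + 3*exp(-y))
(exp(z) - 3*exp(-y), -sin(x) + 5*sin(z) + 2*sin(2*z), -5*x)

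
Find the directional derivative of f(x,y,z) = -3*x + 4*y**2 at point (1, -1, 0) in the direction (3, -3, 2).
15*sqrt(22)/22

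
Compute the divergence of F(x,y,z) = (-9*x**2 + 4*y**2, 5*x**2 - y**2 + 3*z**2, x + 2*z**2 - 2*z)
-18*x - 2*y + 4*z - 2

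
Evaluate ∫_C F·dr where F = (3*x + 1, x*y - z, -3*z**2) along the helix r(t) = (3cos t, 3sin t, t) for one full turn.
-8*pi**3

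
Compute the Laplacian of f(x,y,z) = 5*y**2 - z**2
8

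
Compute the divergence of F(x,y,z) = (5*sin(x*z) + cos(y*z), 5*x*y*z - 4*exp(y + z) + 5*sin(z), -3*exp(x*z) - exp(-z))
5*x*z - 3*x*exp(x*z) + 5*z*cos(x*z) - 4*exp(y + z) + exp(-z)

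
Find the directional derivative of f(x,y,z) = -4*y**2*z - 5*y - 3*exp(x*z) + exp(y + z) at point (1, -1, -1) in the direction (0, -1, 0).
13 - exp(-2)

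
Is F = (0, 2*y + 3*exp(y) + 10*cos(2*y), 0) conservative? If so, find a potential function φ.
Yes, F is conservative. φ = y**2 + 3*exp(y) + 5*sin(2*y)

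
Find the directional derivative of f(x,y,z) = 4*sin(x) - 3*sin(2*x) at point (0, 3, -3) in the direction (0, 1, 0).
0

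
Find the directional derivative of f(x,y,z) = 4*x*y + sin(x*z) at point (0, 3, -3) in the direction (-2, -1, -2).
-6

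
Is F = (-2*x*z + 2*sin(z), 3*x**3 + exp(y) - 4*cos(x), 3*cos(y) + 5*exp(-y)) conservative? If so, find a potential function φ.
No, ∇×F = (-3*sin(y) - 5*exp(-y), -2*x + 2*cos(z), 9*x**2 + 4*sin(x)) ≠ 0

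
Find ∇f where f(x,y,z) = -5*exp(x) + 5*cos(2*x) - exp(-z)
(-5*exp(x) - 10*sin(2*x), 0, exp(-z))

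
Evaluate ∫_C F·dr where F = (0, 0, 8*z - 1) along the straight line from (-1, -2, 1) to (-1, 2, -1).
2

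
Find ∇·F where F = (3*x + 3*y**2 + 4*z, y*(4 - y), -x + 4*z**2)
-2*y + 8*z + 7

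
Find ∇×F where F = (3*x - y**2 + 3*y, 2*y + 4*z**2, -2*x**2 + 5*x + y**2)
(2*y - 8*z, 4*x - 5, 2*y - 3)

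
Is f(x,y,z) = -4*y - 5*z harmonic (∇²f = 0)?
Yes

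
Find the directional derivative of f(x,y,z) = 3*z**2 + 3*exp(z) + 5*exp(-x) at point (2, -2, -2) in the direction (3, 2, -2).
3*sqrt(17)*(-7 + 8*exp(2))*exp(-2)/17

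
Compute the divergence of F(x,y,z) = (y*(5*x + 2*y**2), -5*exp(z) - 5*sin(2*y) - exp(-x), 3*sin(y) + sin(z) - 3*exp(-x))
5*y - 10*cos(2*y) + cos(z)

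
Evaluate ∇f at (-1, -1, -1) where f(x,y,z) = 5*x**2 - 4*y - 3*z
(-10, -4, -3)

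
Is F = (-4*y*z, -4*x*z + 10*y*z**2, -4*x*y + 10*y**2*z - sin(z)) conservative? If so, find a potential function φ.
Yes, F is conservative. φ = -4*x*y*z + 5*y**2*z**2 + cos(z)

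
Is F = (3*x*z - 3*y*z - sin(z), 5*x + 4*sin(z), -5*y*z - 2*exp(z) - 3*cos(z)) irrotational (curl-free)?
No, ∇×F = (-5*z - 4*cos(z), 3*x - 3*y - cos(z), 3*z + 5)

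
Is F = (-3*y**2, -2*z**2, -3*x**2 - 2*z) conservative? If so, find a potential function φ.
No, ∇×F = (4*z, 6*x, 6*y) ≠ 0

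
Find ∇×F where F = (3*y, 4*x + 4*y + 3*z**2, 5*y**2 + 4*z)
(10*y - 6*z, 0, 1)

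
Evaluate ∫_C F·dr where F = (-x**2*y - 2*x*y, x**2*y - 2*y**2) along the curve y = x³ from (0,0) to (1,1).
-103/120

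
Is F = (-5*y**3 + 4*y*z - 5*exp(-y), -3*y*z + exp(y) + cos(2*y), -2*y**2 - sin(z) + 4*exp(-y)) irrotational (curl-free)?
No, ∇×F = (-y - 4*exp(-y), 4*y, 15*y**2 - 4*z - 5*exp(-y))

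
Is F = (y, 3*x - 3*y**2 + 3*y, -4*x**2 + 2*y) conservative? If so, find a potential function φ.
No, ∇×F = (2, 8*x, 2) ≠ 0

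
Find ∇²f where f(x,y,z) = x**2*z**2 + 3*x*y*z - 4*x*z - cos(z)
2*x**2 + 2*z**2 + cos(z)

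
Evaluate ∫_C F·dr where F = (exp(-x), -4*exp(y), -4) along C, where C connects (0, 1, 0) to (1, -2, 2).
-7 - 4*exp(-2) - exp(-1) + 4*E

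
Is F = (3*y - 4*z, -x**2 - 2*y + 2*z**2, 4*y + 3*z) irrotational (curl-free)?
No, ∇×F = (4 - 4*z, -4, -2*x - 3)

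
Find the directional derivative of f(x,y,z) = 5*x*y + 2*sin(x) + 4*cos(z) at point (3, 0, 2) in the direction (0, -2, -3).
6*sqrt(13)*(-5 + 2*sin(2))/13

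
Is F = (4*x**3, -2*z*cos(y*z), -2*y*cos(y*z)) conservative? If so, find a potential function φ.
Yes, F is conservative. φ = x**4 - 2*sin(y*z)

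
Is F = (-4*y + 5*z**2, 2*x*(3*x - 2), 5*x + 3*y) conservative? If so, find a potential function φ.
No, ∇×F = (3, 10*z - 5, 12*x) ≠ 0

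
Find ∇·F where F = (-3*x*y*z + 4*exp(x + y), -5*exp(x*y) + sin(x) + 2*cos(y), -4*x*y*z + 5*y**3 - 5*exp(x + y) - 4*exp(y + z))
-4*x*y - 5*x*exp(x*y) - 3*y*z + 4*exp(x + y) - 4*exp(y + z) - 2*sin(y)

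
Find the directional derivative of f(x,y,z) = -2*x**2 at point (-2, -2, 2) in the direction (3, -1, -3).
24*sqrt(19)/19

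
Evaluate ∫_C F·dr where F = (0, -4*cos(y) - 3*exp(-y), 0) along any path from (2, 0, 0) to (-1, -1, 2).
-3 + 4*sin(1) + 3*E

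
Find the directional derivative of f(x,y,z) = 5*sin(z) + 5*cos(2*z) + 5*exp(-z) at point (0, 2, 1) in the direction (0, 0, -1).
-5*cos(1) + 5*exp(-1) + 10*sin(2)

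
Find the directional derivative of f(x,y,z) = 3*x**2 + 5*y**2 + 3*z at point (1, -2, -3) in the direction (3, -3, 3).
29*sqrt(3)/3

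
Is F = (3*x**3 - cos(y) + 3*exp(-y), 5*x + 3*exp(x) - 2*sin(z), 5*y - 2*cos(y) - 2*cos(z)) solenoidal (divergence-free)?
No, ∇·F = 9*x**2 + 2*sin(z)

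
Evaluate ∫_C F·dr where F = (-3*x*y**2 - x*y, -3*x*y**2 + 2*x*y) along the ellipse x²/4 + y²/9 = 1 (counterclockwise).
-81*pi/2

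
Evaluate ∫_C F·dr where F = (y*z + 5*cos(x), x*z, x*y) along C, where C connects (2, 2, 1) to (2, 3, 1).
2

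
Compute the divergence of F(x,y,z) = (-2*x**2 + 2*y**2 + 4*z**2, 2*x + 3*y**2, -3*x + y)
-4*x + 6*y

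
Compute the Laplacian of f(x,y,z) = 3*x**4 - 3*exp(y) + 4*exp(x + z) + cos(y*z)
36*x**2 - y**2*cos(y*z) - z**2*cos(y*z) - 3*exp(y) + 8*exp(x + z)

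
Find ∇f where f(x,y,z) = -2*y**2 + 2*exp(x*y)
(2*y*exp(x*y), 2*x*exp(x*y) - 4*y, 0)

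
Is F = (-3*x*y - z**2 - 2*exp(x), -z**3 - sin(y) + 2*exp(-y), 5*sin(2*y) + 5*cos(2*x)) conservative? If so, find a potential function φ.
No, ∇×F = (3*z**2 + 10*cos(2*y), -2*z + 10*sin(2*x), 3*x) ≠ 0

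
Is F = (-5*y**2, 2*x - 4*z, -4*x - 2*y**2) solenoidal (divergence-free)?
Yes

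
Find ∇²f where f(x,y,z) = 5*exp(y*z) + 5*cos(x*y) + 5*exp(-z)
-5*x**2*cos(x*y) + 5*y**2*exp(y*z) - 5*y**2*cos(x*y) + 5*z**2*exp(y*z) + 5*exp(-z)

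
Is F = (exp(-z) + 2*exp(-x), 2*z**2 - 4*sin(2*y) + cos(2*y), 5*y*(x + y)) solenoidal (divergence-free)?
No, ∇·F = -2*sin(2*y) - 8*cos(2*y) - 2*exp(-x)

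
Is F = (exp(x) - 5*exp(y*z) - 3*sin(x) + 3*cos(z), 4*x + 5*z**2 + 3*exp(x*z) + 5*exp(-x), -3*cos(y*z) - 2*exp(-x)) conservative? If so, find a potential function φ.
No, ∇×F = (-3*x*exp(x*z) + 3*z*sin(y*z) - 10*z, -5*y*exp(y*z) - 3*sin(z) - 2*exp(-x), 3*z*exp(x*z) + 5*z*exp(y*z) + 4 - 5*exp(-x)) ≠ 0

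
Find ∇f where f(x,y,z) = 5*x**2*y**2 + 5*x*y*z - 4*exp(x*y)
(y*(10*x*y + 5*z - 4*exp(x*y)), x*(10*x*y + 5*z - 4*exp(x*y)), 5*x*y)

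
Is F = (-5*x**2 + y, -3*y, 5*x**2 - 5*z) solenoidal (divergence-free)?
No, ∇·F = -10*x - 8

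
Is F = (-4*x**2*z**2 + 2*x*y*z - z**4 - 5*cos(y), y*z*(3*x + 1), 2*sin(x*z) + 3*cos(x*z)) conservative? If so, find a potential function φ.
No, ∇×F = (-y*(3*x + 1), -8*x**2*z + 2*x*y - 4*z**3 + 3*z*sin(x*z) - 2*z*cos(x*z), -2*x*z + 3*y*z - 5*sin(y)) ≠ 0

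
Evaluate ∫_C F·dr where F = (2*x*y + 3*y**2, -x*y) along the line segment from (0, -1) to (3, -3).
11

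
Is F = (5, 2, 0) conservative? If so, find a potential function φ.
Yes, F is conservative. φ = 5*x + 2*y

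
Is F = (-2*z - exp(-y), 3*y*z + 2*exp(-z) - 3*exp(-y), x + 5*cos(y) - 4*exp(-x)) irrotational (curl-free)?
No, ∇×F = (-3*y - 5*sin(y) + 2*exp(-z), -3 - 4*exp(-x), -exp(-y))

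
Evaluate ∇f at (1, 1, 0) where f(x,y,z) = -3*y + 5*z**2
(0, -3, 0)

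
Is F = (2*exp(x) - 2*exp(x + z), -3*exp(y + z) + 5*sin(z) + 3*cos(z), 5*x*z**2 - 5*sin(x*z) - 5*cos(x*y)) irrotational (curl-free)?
No, ∇×F = (5*x*sin(x*y) + 3*exp(y + z) + 3*sin(z) - 5*cos(z), -5*y*sin(x*y) - 5*z**2 + 5*z*cos(x*z) - 2*exp(x + z), 0)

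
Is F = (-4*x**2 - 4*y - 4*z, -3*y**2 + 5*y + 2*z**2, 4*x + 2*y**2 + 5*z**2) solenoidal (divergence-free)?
No, ∇·F = -8*x - 6*y + 10*z + 5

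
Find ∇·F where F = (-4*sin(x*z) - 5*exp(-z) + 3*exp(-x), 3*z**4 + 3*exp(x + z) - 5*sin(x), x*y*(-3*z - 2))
-3*x*y - 4*z*cos(x*z) - 3*exp(-x)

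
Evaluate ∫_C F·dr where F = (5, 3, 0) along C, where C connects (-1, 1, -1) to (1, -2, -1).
1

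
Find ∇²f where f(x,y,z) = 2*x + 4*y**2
8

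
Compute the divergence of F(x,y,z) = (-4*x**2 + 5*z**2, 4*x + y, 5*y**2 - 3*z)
-8*x - 2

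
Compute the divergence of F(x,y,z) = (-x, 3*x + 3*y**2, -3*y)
6*y - 1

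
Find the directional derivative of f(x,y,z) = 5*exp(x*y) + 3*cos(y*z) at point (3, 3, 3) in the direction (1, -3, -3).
6*sqrt(19)*(-5*exp(9) + 9*sin(9))/19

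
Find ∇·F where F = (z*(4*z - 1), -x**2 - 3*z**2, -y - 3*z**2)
-6*z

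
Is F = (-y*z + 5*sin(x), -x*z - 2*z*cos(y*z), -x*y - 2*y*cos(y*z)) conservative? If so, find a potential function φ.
Yes, F is conservative. φ = -x*y*z - 2*sin(y*z) - 5*cos(x)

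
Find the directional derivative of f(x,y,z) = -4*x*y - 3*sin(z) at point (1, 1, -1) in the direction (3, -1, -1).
sqrt(11)*(-8 + 3*cos(1))/11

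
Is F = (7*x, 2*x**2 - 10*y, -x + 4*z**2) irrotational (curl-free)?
No, ∇×F = (0, 1, 4*x)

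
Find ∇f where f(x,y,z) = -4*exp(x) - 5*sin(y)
(-4*exp(x), -5*cos(y), 0)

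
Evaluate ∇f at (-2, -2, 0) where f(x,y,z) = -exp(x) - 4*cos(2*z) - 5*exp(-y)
(-exp(-2), 5*exp(2), 0)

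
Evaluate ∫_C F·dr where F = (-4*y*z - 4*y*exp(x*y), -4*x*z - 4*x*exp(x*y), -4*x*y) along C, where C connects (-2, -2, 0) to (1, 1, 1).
-4*E - 4 + 4*exp(4)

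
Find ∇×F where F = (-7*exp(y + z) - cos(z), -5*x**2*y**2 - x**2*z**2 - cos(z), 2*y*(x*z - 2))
(2*x**2*z + 2*x*z - sin(z) - 4, -2*y*z - 7*exp(y + z) + sin(z), -10*x*y**2 - 2*x*z**2 + 7*exp(y + z))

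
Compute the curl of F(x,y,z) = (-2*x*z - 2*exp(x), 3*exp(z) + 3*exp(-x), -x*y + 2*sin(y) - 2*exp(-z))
(-x - 3*exp(z) + 2*cos(y), -2*x + y, -3*exp(-x))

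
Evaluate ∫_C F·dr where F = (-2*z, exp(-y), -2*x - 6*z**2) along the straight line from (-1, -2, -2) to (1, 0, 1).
-17 + exp(2)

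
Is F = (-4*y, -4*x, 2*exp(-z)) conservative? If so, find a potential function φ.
Yes, F is conservative. φ = -4*x*y - 2*exp(-z)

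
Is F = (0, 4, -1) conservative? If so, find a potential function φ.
Yes, F is conservative. φ = 4*y - z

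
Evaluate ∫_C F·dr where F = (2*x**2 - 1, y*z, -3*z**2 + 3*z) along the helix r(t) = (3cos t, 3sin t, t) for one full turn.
pi*(-16*pi**2 - 9 + 12*pi)/2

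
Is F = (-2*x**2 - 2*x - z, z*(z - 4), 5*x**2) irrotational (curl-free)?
No, ∇×F = (4 - 2*z, -10*x - 1, 0)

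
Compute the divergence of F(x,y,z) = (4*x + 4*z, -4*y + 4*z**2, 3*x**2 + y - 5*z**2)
-10*z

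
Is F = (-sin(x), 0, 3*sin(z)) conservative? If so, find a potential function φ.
Yes, F is conservative. φ = cos(x) - 3*cos(z)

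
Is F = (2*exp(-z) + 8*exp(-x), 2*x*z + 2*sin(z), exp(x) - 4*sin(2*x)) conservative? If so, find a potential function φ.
No, ∇×F = (-2*x - 2*cos(z), -exp(x) + 8*cos(2*x) - 2*exp(-z), 2*z) ≠ 0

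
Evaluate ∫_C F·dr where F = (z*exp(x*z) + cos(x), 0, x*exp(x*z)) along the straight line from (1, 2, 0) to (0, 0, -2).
-sin(1)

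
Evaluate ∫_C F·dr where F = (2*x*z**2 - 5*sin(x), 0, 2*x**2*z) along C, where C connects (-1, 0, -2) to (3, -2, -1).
5*cos(3) - 5*cos(1) + 5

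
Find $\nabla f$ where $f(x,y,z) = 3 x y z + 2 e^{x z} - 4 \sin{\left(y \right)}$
(z*(3*y + 2*exp(x*z)), 3*x*z - 4*cos(y), x*(3*y + 2*exp(x*z)))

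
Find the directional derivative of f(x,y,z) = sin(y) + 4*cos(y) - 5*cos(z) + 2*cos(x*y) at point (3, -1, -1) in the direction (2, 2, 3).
sqrt(17)*(-7*sin(1) + 2*cos(1) + 8*sin(3))/17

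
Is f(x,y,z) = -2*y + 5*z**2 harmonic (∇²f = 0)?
No, ∇²f = 10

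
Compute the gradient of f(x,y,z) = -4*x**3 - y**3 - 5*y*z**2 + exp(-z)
(-12*x**2, -3*y**2 - 5*z**2, -10*y*z - exp(-z))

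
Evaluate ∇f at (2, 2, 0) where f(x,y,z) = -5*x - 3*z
(-5, 0, -3)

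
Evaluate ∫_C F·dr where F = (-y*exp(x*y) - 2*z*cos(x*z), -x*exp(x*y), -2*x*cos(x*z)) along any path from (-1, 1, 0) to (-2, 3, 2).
2*sin(4) - exp(-6) + exp(-1)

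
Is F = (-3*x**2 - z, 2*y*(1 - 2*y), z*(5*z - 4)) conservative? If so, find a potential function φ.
No, ∇×F = (0, -1, 0) ≠ 0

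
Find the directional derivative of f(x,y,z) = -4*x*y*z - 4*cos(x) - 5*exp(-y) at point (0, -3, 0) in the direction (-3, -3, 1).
-15*sqrt(19)*exp(3)/19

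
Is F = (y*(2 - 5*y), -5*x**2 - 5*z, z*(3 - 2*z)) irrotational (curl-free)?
No, ∇×F = (5, 0, -10*x + 10*y - 2)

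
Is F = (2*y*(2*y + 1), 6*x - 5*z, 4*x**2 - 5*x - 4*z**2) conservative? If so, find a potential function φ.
No, ∇×F = (5, 5 - 8*x, 4 - 8*y) ≠ 0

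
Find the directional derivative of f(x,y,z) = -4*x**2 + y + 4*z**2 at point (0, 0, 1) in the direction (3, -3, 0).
-sqrt(2)/2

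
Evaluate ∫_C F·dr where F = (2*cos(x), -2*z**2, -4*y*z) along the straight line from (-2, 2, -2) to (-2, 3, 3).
-38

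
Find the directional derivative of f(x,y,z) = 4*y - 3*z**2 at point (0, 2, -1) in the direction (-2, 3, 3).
15*sqrt(22)/11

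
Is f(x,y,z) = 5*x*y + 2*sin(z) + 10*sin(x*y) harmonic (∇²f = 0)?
No, ∇²f = -10*x**2*sin(x*y) - 10*y**2*sin(x*y) - 2*sin(z)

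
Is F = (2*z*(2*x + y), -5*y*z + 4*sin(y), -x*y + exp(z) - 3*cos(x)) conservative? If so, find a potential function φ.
No, ∇×F = (-x + 5*y, 4*x + 3*y - 3*sin(x), -2*z) ≠ 0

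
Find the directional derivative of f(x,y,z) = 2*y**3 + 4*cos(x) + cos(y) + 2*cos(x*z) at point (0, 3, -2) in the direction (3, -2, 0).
2*sqrt(13)*(-54 + sin(3))/13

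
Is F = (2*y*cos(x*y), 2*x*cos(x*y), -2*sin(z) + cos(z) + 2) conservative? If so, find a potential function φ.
Yes, F is conservative. φ = 2*z + sin(z) + 2*sin(x*y) + 2*cos(z)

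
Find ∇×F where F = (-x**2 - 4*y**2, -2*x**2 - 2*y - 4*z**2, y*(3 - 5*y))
(-10*y + 8*z + 3, 0, -4*x + 8*y)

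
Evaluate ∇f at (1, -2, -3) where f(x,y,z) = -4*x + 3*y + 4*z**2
(-4, 3, -24)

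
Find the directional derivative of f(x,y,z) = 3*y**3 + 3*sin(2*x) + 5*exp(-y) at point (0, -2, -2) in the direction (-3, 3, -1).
15*sqrt(19)*(6 - exp(2))/19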